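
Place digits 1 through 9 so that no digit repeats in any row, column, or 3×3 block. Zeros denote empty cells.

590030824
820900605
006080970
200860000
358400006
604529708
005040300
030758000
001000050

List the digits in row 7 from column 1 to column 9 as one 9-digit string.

r1c3 = 7: row 1 has {2,3,4,5,8,9}; col 3 has {1,4,5,6,8}; box has {2,5,6,8,9} → only 7 remains.
r2c3 = 3: row 2 has {2,5,6,8,9}; col 3 has {1,4,5,6,7,8}; box has {2,5,6,7,8,9} → only 3 remains.
r2c8 = 1: row 2 has {2,3,5,6,8,9}; col 8 has {2,5,7}; box has {2,4,5,6,7,8,9} → only 1 remains.
r3c9 = 3: row 3 has {6,7,8,9}; col 9 has {4,5,6,8}; box has {1,2,4,5,6,7,8,9} → only 3 remains.
r4c3 = 9: row 4 has {2,6,8}; col 3 has {1,3,4,5,6,7,8}; box has {2,3,4,5,6,8} → only 9 remains.
r4c9 = 1: row 4 has {2,6,8,9}; col 9 has {3,4,5,6,8}; box has {6,7,8} → only 1 remains.
r5c7 = 2: row 5 has {3,4,5,6,8}; col 7 has {3,6,7,8,9}; box has {1,6,7,8} → only 2 remains.
r5c8 = 9: row 5 has {2,3,4,5,6,8}; col 8 has {1,2,5,7}; box has {1,2,6,7,8} → only 9 remains.
r6c2 = 1: row 6 has {2,4,5,6,7,8,9}; col 2 has {2,3,5,9}; box has {2,3,4,5,6,8,9} → only 1 remains.
r6c8 = 3: row 6 has {1,2,4,5,6,7,8,9}; col 8 has {1,2,5,7,9}; box has {1,2,6,7,8,9} → only 3 remains.
r8c3 = 2: row 8 has {3,5,7,8}; col 3 has {1,3,4,5,6,7,8,9}; box has {1,3,5} → only 2 remains.
r8c9 = 9: row 8 has {2,3,5,7,8}; col 9 has {1,3,4,5,6,8}; box has {3,5} → only 9 remains.
r9c5 = 9: row 9 has {1,5}; col 5 has {2,3,4,5,6,8}; box has {4,5,7,8} → only 9 remains.
r9c7 = 4: row 9 has {1,5,9}; col 7 has {2,3,6,7,8,9}; box has {3,5,9} → only 4 remains.
r2c5 = 7: row 2 has {1,2,3,5,6,8,9}; col 5 has {2,3,4,5,6,8,9}; box has {3,8,9} → only 7 remains.
r2c6 = 4: row 2 has {1,2,3,5,6,7,8,9}; col 6 has {8,9}; box has {3,7,8,9} → only 4 remains.
r3c2 = 4: row 3 has {3,6,7,8,9}; col 2 has {1,2,3,5,9}; box has {2,3,5,6,7,8,9} → only 4 remains.
r4c2 = 7: row 4 has {1,2,6,8,9}; col 2 has {1,2,3,4,5,9}; box has {1,2,3,4,5,6,8,9} → only 7 remains.
r4c6 = 3: row 4 has {1,2,6,7,8,9}; col 6 has {4,8,9}; box has {2,4,5,6,8,9} → only 3 remains.
r4c7 = 5: row 4 has {1,2,3,6,7,8,9}; col 7 has {2,3,4,6,7,8,9}; box has {1,2,3,6,7,8,9} → only 5 remains.
r4c8 = 4: row 4 has {1,2,3,5,6,7,8,9}; col 8 has {1,2,3,5,7,9}; box has {1,2,3,5,6,7,8,9} → only 4 remains.
r5c5 = 1: row 5 has {2,3,4,5,6,8,9}; col 5 has {2,3,4,5,6,7,8,9}; box has {2,3,4,5,6,8,9} → only 1 remains.
r5c6 = 7: row 5 has {1,2,3,4,5,6,8,9}; col 6 has {3,4,8,9}; box has {1,2,3,4,5,6,8,9} → only 7 remains.
r8c1 = 4: row 8 has {2,3,5,7,8,9}; col 1 has {2,3,5,6,8}; box has {1,2,3,5} → only 4 remains.
r8c7 = 1: row 8 has {2,3,4,5,7,8,9}; col 7 has {2,3,4,5,6,7,8,9}; box has {3,4,5,9} → only 1 remains.
r8c8 = 6: row 8 has {1,2,3,4,5,7,8,9}; col 8 has {1,2,3,4,5,7,9}; box has {1,3,4,5,9} → only 6 remains.
r9c1 = 7: row 9 has {1,4,5,9}; col 1 has {2,3,4,5,6,8}; box has {1,2,3,4,5} → only 7 remains.
r9c9 = 2: row 9 has {1,4,5,7,9}; col 9 has {1,3,4,5,6,8,9}; box has {1,3,4,5,6,9} → only 2 remains.
r3c1 = 1: row 3 has {3,4,6,7,8,9}; col 1 has {2,3,4,5,6,7,8}; box has {2,3,4,5,6,7,8,9} → only 1 remains.
r3c4 = 2: row 3 has {1,3,4,6,7,8,9}; col 4 has {4,5,7,8,9}; box has {3,4,7,8,9} → only 2 remains.
r3c6 = 5: row 3 has {1,2,3,4,6,7,8,9}; col 6 has {3,4,7,8,9}; box has {2,3,4,7,8,9} → only 5 remains.
r7c1 = 9: row 7 has {3,4,5}; col 1 has {1,2,3,4,5,6,7,8}; box has {1,2,3,4,5,7} → only 9 remains.
r7c8 = 8: row 7 has {3,4,5,9}; col 8 has {1,2,3,4,5,6,7,9}; box has {1,2,3,4,5,6,9} → only 8 remains.
r7c9 = 7: row 7 has {3,4,5,8,9}; col 9 has {1,2,3,4,5,6,8,9}; box has {1,2,3,4,5,6,8,9} → only 7 remains.
r9c6 = 6: row 9 has {1,2,4,5,7,9}; col 6 has {3,4,5,7,8,9}; box has {4,5,7,8,9} → only 6 remains.
r1c6 = 1: row 1 has {2,3,4,5,7,8,9}; col 6 has {3,4,5,6,7,8,9}; box has {2,3,4,5,7,8,9} → only 1 remains.
r7c2 = 6: row 7 has {3,4,5,7,8,9}; col 2 has {1,2,3,4,5,7,9}; box has {1,2,3,4,5,7,9} → only 6 remains.
r7c4 = 1: row 7 has {3,4,5,6,7,8,9}; col 4 has {2,4,5,7,8,9}; box has {4,5,6,7,8,9} → only 1 remains.
r7c6 = 2: row 7 has {1,3,4,5,6,7,8,9}; col 6 has {1,3,4,5,6,7,8,9}; box has {1,4,5,6,7,8,9} → only 2 remains.

965142387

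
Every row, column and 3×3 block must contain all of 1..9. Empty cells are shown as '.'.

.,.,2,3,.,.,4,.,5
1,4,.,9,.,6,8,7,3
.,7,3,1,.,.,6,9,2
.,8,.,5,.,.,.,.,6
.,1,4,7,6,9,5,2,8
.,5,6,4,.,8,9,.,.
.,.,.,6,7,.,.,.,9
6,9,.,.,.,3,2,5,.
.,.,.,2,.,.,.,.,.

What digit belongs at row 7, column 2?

2

row 1, column 2 = 6 (sole candidate).
row 1, column 5 = 8 (sole candidate).
row 1, column 6 = 7 (sole candidate).
row 1, column 8 = 1 (sole candidate).
row 2, column 3 = 5 (sole candidate).
row 2, column 5 = 2 (sole candidate).
row 3, column 1 = 8 (sole candidate).
row 5, column 1 = 3 (sole candidate).
row 6, column 8 = 3 (sole candidate).
row 8, column 4 = 8 (sole candidate).
row 9, column 2 = 3 (sole candidate).
row 1, column 1 = 9 (sole candidate).
row 4, column 8 = 4 (sole candidate).
row 6, column 5 = 1 (sole candidate).
row 6, column 9 = 7 (sole candidate).
row 7, column 2 = 2: row 7 has {6,7,9}; col 2 has {1,3,4,5,6,7,8,9}; box has {3,6,9} → only 2 remains.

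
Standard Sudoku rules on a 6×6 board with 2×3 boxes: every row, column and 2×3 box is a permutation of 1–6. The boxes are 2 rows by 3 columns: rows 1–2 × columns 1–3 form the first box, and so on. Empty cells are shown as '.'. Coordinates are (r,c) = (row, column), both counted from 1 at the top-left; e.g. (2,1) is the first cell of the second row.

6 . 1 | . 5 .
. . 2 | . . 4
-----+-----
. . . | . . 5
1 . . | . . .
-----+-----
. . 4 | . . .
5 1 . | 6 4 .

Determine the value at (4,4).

(2,1) = 3 (sole candidate).
(2,2) = 5 (sole candidate).
(2,4) = 1 (sole candidate).
(2,5) = 6 (sole candidate).
(5,1) = 2 (sole candidate).
(6,3) = 3 (sole candidate).
(6,6) = 2 (sole candidate).
(1,2) = 4 (sole candidate).
(1,6) = 3 (sole candidate).
(3,1) = 4 (sole candidate).
(3,3) = 6 (sole candidate).
(4,3) = 5 (sole candidate).
(4,6) = 6 (sole candidate).
(5,2) = 6 (sole candidate).
(5,6) = 1 (sole candidate).
(1,4) = 2 (sole candidate).
(3,4) = 3 (sole candidate).
(4,4) = 4: row 4 has {1,5,6}; col 4 has {1,2,3,6}; box has {3,5,6} → only 4 remains.

4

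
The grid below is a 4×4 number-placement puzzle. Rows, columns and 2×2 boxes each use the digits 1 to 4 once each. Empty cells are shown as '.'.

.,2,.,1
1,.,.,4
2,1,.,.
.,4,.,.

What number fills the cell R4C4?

2

R1C3 = 3 (sole candidate).
R2C2 = 3 (sole candidate).
R2C3 = 2 (sole candidate).
R3C3 = 4 (sole candidate).
R3C4 = 3 (sole candidate).
R4C1 = 3 (sole candidate).
R4C3 = 1 (sole candidate).
R4C4 = 2: row 4 has {1,3,4}; col 4 has {1,3,4}; box has {1,3,4} → only 2 remains.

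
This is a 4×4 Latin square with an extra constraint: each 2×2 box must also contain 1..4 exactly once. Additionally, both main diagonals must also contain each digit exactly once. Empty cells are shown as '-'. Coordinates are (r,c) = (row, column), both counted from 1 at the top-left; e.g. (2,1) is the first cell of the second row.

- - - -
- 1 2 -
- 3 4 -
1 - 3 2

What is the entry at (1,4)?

(1,1) = 3 (sole candidate).
(1,3) = 1 (sole candidate).
(1,4) = 4: row 1 has {1,3}; col 4 has {2}; box has {1,2}; anti-diagonal has {1,2,3} → only 4 remains.

4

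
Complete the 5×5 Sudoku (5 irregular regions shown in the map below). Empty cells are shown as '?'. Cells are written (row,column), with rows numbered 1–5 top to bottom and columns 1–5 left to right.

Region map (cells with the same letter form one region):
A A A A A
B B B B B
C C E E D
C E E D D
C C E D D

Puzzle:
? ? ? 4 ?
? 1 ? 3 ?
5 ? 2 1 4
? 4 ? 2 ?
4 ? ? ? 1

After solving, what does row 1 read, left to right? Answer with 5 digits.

35142

(2,1) = 2: row 2 has {1,3}; col 1 has {4,5}; region has {1,3} → only 2 remains.
(2,5) = 5: row 2 has {1,2,3}; col 5 has {1,4}; region has {1,2,3} → only 5 remains.
(3,2) = 3: row 3 has {1,2,4,5}; col 2 has {1,4}; region has {4,5} → only 3 remains.
(4,1) = 1: row 4 has {2,4}; col 1 has {2,4,5}; region has {3,4,5} → only 1 remains.
(4,5) = 3: row 4 has {1,2,4}; col 5 has {1,4,5}; region has {1,2,4} → only 3 remains.
(5,2) = 2: row 5 has {1,4}; col 2 has {1,3,4}; region has {1,3,4,5} → only 2 remains.
(5,4) = 5: row 5 has {1,2,4}; col 4 has {1,2,3,4}; region has {1,2,3,4} → only 5 remains.
(1,1) = 3: row 1 has {4}; col 1 has {1,2,4,5}; region has {4} → only 3 remains.
(1,2) = 5: row 1 has {3,4}; col 2 has {1,2,3,4}; region has {3,4} → only 5 remains.
(1,3) = 1: row 1 has {3,4,5}; col 3 has {2}; region has {3,4,5} → only 1 remains.
(1,5) = 2: row 1 has {1,3,4,5}; col 5 has {1,3,4,5}; region has {1,3,4,5} → only 2 remains.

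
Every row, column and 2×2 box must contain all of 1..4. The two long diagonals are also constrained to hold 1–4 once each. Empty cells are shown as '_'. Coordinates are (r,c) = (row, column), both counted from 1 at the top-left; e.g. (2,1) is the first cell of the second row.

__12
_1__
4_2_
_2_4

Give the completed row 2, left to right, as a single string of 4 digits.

(1,1) = 3 (sole candidate).
(1,2) = 4 (sole candidate).
(2,1) = 2: row 2 has {1}; col 1 has {3,4}; box has {1,3,4} → only 2 remains.
(2,4) = 3: row 2 has {1,2}; col 4 has {2,4}; box has {1,2} → only 3 remains.
(3,2) = 3 (sole candidate).
(3,4) = 1 (sole candidate).
(4,1) = 1 (sole candidate).
(4,3) = 3 (sole candidate).
(2,3) = 4: row 2 has {1,2,3}; col 3 has {1,2,3}; box has {1,2,3}; anti-diagonal has {1,2,3} → only 4 remains.

2143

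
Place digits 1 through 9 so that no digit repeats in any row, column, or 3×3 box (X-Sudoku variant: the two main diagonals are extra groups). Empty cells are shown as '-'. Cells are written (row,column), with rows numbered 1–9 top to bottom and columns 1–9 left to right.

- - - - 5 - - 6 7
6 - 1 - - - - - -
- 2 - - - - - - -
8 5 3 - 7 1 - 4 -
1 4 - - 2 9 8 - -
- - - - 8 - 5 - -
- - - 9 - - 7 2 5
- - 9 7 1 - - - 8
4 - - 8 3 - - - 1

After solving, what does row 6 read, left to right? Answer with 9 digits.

297384516

(4,4) = 6 (sole candidate).
(6,4) = 3: row 6 has {5,8}; col 4 has {6,7,8,9}; box has {1,2,6,7,8,9}; anti-diagonal has {1,2,4,7} → only 3 remains.
(6,6) = 4: row 6 has {3,5,8}; col 6 has {1,9}; box has {1,2,3,6,7,8,9}; main diagonal has {1,2,6,7} → only 4 remains.
(7,1) = 3 (sole candidate).
(7,6) = 6 (sole candidate).
(8,2) = 6 (sole candidate).
(8,8) = 3 (sole candidate).
(9,2) = 7 (sole candidate).
(9,8) = 9 (sole candidate).
(1,1) = 9 (sole candidate).
(2,2) = 8 (sole candidate).
(2,8) = 5 (sole candidate).
(3,3) = 5 (sole candidate).
(3,7) = 9 (sole candidate).
(4,7) = 2 (sole candidate).
(4,9) = 9 (sole candidate).
(5,4) = 5 (sole candidate).
(5,8) = 7 (sole candidate).
(6,2) = 9: row 6 has {3,4,5,8}; col 2 has {2,4,5,6,7,8}; box has {1,3,4,5,8} → only 9 remains.
(6,8) = 1: row 6 has {3,4,5,8,9}; col 8 has {2,3,4,5,6,7,9}; box has {2,4,5,7,8,9} → only 1 remains.
(6,9) = 6: row 6 has {1,3,4,5,8,9}; col 9 has {1,5,7,8,9}; box has {1,2,4,5,7,8,9} → only 6 remains.
(7,2) = 1 (sole candidate).
(7,3) = 8 (sole candidate).
(7,5) = 4 (sole candidate).
(8,7) = 4 (sole candidate).
(9,3) = 2 (sole candidate).
(9,6) = 5 (sole candidate).
(9,7) = 6 (sole candidate).
(1,2) = 3 (sole candidate).
(1,3) = 4 (sole candidate).
(1,7) = 1 (sole candidate).
(2,5) = 9 (sole candidate).
(2,7) = 3 (sole candidate).
(3,1) = 7 (sole candidate).
(3,5) = 6 (sole candidate).
(3,8) = 8 (sole candidate).
(3,9) = 4 (sole candidate).
(5,3) = 6 (sole candidate).
(5,9) = 3 (sole candidate).
(6,1) = 2: row 6 has {1,3,4,5,6,8,9}; col 1 has {1,3,4,6,7,8,9}; box has {1,3,4,5,6,8,9} → only 2 remains.
(6,3) = 7: row 6 has {1,2,3,4,5,6,8,9}; col 3 has {1,2,3,4,5,6,8,9}; box has {1,2,3,4,5,6,8,9} → only 7 remains.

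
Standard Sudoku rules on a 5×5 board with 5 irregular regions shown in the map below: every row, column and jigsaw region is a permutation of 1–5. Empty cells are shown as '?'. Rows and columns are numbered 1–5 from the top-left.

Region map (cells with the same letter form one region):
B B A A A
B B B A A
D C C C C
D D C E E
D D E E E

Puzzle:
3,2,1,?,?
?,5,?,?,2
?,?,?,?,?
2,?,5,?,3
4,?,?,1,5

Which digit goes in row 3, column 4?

2

row 1, column 5 = 4 (sole candidate).
row 2, column 1 = 1 (sole candidate).
row 2, column 3 = 4 (sole candidate).
row 2, column 4 = 3 (sole candidate).
row 3, column 1 = 5 (sole candidate).
row 3, column 5 = 1 (sole candidate).
row 4, column 2 = 1 (sole candidate).
row 4, column 4 = 4 (sole candidate).
row 5, column 2 = 3 (sole candidate).
row 5, column 3 = 2 (sole candidate).
row 1, column 4 = 5 (sole candidate).
row 3, column 2 = 4 (sole candidate).
row 3, column 3 = 3 (sole candidate).
row 3, column 4 = 2: row 3 has {1,3,4,5}; col 4 has {1,3,4,5}; region has {1,3,4,5} → only 2 remains.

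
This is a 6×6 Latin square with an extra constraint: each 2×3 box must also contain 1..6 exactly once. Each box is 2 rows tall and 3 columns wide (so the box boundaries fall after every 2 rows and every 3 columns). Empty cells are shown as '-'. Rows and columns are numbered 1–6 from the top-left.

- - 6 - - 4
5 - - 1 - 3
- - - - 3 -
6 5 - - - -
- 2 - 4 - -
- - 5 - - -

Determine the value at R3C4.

6

R2C2 = 4: row 2 has {1,3,5}; col 2 has {2,5}; box has {5,6} → only 4 remains.
R2C3 = 2: row 2 has {1,3,4,5}; col 3 has {5,6}; box has {4,5,6} → only 2 remains.
R2C5 = 6: row 2 has {1,2,3,4,5}; col 5 has {3}; box has {1,3,4} → only 6 remains.
R3C2 = 1: row 3 has {3}; col 2 has {2,4,5}; box has {5,6} → only 1 remains.
R3C3 = 4: row 3 has {1,3}; col 3 has {2,5,6}; box has {1,5,6} → only 4 remains.
R4C3 = 3: row 4 has {5,6}; col 3 has {2,4,5,6}; box has {1,4,5,6} → only 3 remains.
R4C4 = 2: row 4 has {3,5,6}; col 4 has {1,4}; box has {3} → only 2 remains.
R4C6 = 1: row 4 has {2,3,5,6}; col 6 has {3,4}; box has {2,3} → only 1 remains.
R5C3 = 1: row 5 has {2,4}; col 3 has {2,3,4,5,6}; box has {2,5} → only 1 remains.
R5C5 = 5: row 5 has {1,2,4}; col 5 has {3,6}; box has {4} → only 5 remains.
R5C6 = 6: row 5 has {1,2,4,5}; col 6 has {1,3,4}; box has {4,5} → only 6 remains.
R6C4 = 3: row 6 has {5}; col 4 has {1,2,4}; box has {4,5,6} → only 3 remains.
R6C6 = 2: row 6 has {3,5}; col 6 has {1,3,4,6}; box has {3,4,5,6} → only 2 remains.
R1C2 = 3: row 1 has {4,6}; col 2 has {1,2,4,5}; box has {2,4,5,6} → only 3 remains.
R1C4 = 5: row 1 has {3,4,6}; col 4 has {1,2,3,4}; box has {1,3,4,6} → only 5 remains.
R1C5 = 2: row 1 has {3,4,5,6}; col 5 has {3,5,6}; box has {1,3,4,5,6} → only 2 remains.
R3C1 = 2: row 3 has {1,3,4}; col 1 has {5,6}; box has {1,3,4,5,6} → only 2 remains.
R3C4 = 6: row 3 has {1,2,3,4}; col 4 has {1,2,3,4,5}; box has {1,2,3} → only 6 remains.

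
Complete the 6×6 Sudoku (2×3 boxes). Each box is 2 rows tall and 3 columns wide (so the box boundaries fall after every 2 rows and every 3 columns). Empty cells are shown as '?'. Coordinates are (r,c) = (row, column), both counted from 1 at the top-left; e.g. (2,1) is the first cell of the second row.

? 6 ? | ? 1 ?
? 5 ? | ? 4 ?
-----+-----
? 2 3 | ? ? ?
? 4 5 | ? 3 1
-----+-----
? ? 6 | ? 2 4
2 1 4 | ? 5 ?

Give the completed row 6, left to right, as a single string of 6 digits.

214356

(1,3) = 2: row 1 has {1,6}; col 3 has {3,4,5,6}; box has {5,6} → only 2 remains.
(2,3) = 1: row 2 has {4,5}; col 3 has {2,3,4,5,6}; box has {2,5,6} → only 1 remains.
(3,5) = 6: row 3 has {2,3}; col 5 has {1,2,3,4,5}; box has {1,3} → only 6 remains.
(3,6) = 5: row 3 has {2,3,6}; col 6 has {1,4}; box has {1,3,6} → only 5 remains.
(4,1) = 6: row 4 has {1,3,4,5}; col 1 has {2}; box has {2,3,4,5} → only 6 remains.
(4,4) = 2: row 4 has {1,3,4,5,6}; col 4 has {}; box has {1,3,5,6} → only 2 remains.
(5,2) = 3: row 5 has {2,4,6}; col 2 has {1,2,4,5,6}; box has {1,2,4,6} → only 3 remains.
(5,4) = 1: row 5 has {2,3,4,6}; col 4 has {2}; box has {2,4,5} → only 1 remains.
(1,6) = 3: row 1 has {1,2,6}; col 6 has {1,4,5}; box has {1,4} → only 3 remains.
(2,1) = 3: row 2 has {1,4,5}; col 1 has {2,6}; box has {1,2,5,6} → only 3 remains.
(2,4) = 6: row 2 has {1,3,4,5}; col 4 has {1,2}; box has {1,3,4} → only 6 remains.
(2,6) = 2: row 2 has {1,3,4,5,6}; col 6 has {1,3,4,5}; box has {1,3,4,6} → only 2 remains.
(3,1) = 1: row 3 has {2,3,5,6}; col 1 has {2,3,6}; box has {2,3,4,5,6} → only 1 remains.
(3,4) = 4: row 3 has {1,2,3,5,6}; col 4 has {1,2,6}; box has {1,2,3,5,6} → only 4 remains.
(5,1) = 5: row 5 has {1,2,3,4,6}; col 1 has {1,2,3,6}; box has {1,2,3,4,6} → only 5 remains.
(6,4) = 3: row 6 has {1,2,4,5}; col 4 has {1,2,4,6}; box has {1,2,4,5} → only 3 remains.
(6,6) = 6: row 6 has {1,2,3,4,5}; col 6 has {1,2,3,4,5}; box has {1,2,3,4,5} → only 6 remains.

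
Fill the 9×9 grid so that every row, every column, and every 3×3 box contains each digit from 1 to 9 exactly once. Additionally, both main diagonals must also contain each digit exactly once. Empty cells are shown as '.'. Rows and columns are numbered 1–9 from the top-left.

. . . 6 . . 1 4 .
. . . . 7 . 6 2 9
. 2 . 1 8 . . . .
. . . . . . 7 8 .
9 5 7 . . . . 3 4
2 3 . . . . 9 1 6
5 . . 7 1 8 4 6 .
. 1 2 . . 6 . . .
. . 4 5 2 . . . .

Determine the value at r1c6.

2

r2c2 = 8 (sole candidate).
r5c5 = 6 (sole candidate).
r5c7 = 2 (sole candidate).
r6c3 = 8 (sole candidate).
r6c4 = 4 (sole candidate).
r6c5 = 5 (sole candidate).
r6c6 = 7 (sole candidate).
r7c2 = 9 (sole candidate).
r7c3 = 3 (sole candidate).
r7c9 = 2 (sole candidate).
r1c1 = 3 (sole candidate).
r1c2 = 7 (sole candidate).
r1c5 = 9 (sole candidate).
r2c4 = 3 (sole candidate).
r3c7 = 5 (sole candidate).
r3c8 = 7 (sole candidate).
r3c9 = 3 (sole candidate).
r4c5 = 3 (sole candidate).
r4c6 = 9 (sole candidate).
r4c9 = 5 (sole candidate).
r5c4 = 8 (sole candidate).
r5c6 = 1 (sole candidate).
r8c4 = 9 (sole candidate).
r8c5 = 4 (sole candidate).
r8c8 = 5 (sole candidate).
r9c2 = 6 (sole candidate).
r9c6 = 3 (sole candidate).
r9c7 = 8 (sole candidate).
r9c8 = 9 (sole candidate).
r9c9 = 1 (sole candidate).
r1c3 = 5 (sole candidate).
r1c6 = 2: row 1 has {1,3,4,5,6,7,9}; col 6 has {1,3,6,7,8,9}; box has {1,3,6,7,8,9} → only 2 remains.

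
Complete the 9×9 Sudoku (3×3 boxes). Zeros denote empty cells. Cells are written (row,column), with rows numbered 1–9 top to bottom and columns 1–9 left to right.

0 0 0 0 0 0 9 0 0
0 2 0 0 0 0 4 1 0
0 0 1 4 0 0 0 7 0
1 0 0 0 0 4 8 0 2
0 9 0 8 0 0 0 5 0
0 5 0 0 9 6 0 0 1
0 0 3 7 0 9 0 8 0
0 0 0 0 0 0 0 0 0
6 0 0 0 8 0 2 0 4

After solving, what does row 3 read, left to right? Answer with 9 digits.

(3,1) = 9: in row 3, 9 can only go here (every other open cell in that row sees a 9).
(2,4) = 9 (hidden single in row 2).
(4,8) = 9 (hidden single in row 4).
(9,8) = 3 (sole candidate).
(6,8) = 4 (sole candidate).
(8,8) = 6 (sole candidate).
(1,8) = 2 (sole candidate).
(7,9) = 5 (sole candidate).
(7,7) = 1 (sole candidate).
(8,7) = 7 (sole candidate).
(8,9) = 9 (sole candidate).
(6,7) = 3 (sole candidate).
(7,2) = 4 (sole candidate).
(5,7) = 6 (sole candidate).
(5,9) = 7 (sole candidate).
(6,4) = 2 (sole candidate).
(7,1) = 2 (sole candidate).
(7,5) = 6 (sole candidate).
(3,7) = 5: row 3 has {1,4,7,9}; col 7 has {1,2,3,4,6,7,8,9}; box has {1,2,4,7,9} → only 5 remains.
(5,3) = 2 (hidden single in row 5).
(5,1) = 4 (hidden single in row 5).
(1,3) = 4 (hidden single in row 1).
(8,5) = 4 (hidden single in row 8).
(8,6) = 2 (hidden single in row 8).
(3,5) = 2: in row 3, 2 can only go here (every other open cell in that row sees a 2).
(8,4) = 3 (hidden single in row 8).
(4,4) = 5 (sole candidate).
(9,4) = 1 (sole candidate).
(9,6) = 5 (sole candidate).
(1,4) = 6 (sole candidate).
(9,2) = 7 (sole candidate).
(9,3) = 9 (sole candidate).
(8,2) = 1 (hidden single in row 8).
(4,2) = 3 (hidden single in box 4).
(1,2) = 8 (sole candidate).
(1,9) = 3 (sole candidate).
(3,2) = 6: row 3 has {1,2,4,5,7,9}; col 2 has {1,2,3,4,5,7,8,9}; box has {1,2,4,8,9} → only 6 remains.
(3,9) = 8: row 3 has {1,2,4,5,6,7,9}; col 9 has {1,2,3,4,5,7,9}; box has {1,2,3,4,5,7,9} → only 8 remains.
(4,5) = 7 (sole candidate).
(2,9) = 6 (sole candidate).
(3,6) = 3: row 3 has {1,2,4,5,6,7,8,9}; col 6 has {2,4,5,6,9}; box has {2,4,6,9} → only 3 remains.

961423578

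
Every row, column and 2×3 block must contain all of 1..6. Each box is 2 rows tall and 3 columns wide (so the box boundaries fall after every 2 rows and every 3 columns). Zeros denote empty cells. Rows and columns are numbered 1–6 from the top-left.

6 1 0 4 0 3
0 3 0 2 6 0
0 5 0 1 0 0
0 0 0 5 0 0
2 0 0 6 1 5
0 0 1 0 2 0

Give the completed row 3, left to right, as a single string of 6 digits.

356142

r1c5 = 5 (sole candidate).
r2c6 = 1 (sole candidate).
r5c2 = 4 (sole candidate).
r5c3 = 3 (sole candidate).
r6c1 = 5 (sole candidate).
r6c2 = 6 (sole candidate).
r6c4 = 3 (sole candidate).
r6c6 = 4 (sole candidate).
r1c3 = 2 (sole candidate).
r2c1 = 4 (sole candidate).
r2c3 = 5 (sole candidate).
r3c1 = 3: row 3 has {1,5}; col 1 has {2,4,5,6}; box has {5} → only 3 remains.
r3c5 = 4: row 3 has {1,3,5}; col 5 has {1,2,5,6}; box has {1,5} → only 4 remains.
r4c1 = 1 (sole candidate).
r4c2 = 2 (sole candidate).
r4c5 = 3 (sole candidate).
r4c6 = 6 (sole candidate).
r3c3 = 6: row 3 has {1,3,4,5}; col 3 has {1,2,3,5}; box has {1,2,3,5} → only 6 remains.
r3c6 = 2: row 3 has {1,3,4,5,6}; col 6 has {1,3,4,5,6}; box has {1,3,4,5,6} → only 2 remains.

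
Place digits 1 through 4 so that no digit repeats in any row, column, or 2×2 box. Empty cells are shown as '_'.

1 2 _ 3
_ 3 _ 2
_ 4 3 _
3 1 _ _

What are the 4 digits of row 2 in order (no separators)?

R1C3 = 4 (sole candidate).
R2C1 = 4: row 2 has {2,3}; col 1 has {1,3}; box has {1,2,3} → only 4 remains.
R2C3 = 1: row 2 has {2,3,4}; col 3 has {3,4}; box has {2,3,4} → only 1 remains.

4312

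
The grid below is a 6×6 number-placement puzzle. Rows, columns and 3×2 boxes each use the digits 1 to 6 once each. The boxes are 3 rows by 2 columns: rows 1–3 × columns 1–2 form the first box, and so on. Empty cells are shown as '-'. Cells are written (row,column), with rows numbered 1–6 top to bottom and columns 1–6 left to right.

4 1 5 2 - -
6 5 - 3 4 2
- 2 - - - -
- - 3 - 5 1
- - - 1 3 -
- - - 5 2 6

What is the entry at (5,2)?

6

(1,5) = 6: row 1 has {1,2,4,5}; col 5 has {2,3,4,5}; box has {2,4} → only 6 remains.
(1,6) = 3: row 1 has {1,2,4,5,6}; col 6 has {1,2,6}; box has {2,4,6} → only 3 remains.
(2,3) = 1: row 2 has {2,3,4,5,6}; col 3 has {3,5}; box has {2,3,5} → only 1 remains.
(3,1) = 3: row 3 has {2}; col 1 has {4,6}; box has {1,2,4,5,6} → only 3 remains.
(3,5) = 1: row 3 has {2,3}; col 5 has {2,3,4,5,6}; box has {2,3,4,6} → only 1 remains.
(3,6) = 5: row 3 has {1,2,3}; col 6 has {1,2,3,6}; box has {1,2,3,4,6} → only 5 remains.
(4,1) = 2: row 4 has {1,3,5}; col 1 has {3,4,6}; box has {} → only 2 remains.
(5,1) = 5: row 5 has {1,3}; col 1 has {2,3,4,6}; box has {2} → only 5 remains.
(5,6) = 4: row 5 has {1,3,5}; col 6 has {1,2,3,5,6}; box has {1,2,3,5,6} → only 4 remains.
(6,1) = 1: row 6 has {2,5,6}; col 1 has {2,3,4,5,6}; box has {2,5} → only 1 remains.
(6,3) = 4: row 6 has {1,2,5,6}; col 3 has {1,3,5}; box has {1,3,5} → only 4 remains.
(3,3) = 6: row 3 has {1,2,3,5}; col 3 has {1,3,4,5}; box has {1,2,3,5} → only 6 remains.
(3,4) = 4: row 3 has {1,2,3,5,6}; col 4 has {1,2,3,5}; box has {1,2,3,5,6} → only 4 remains.
(4,4) = 6: row 4 has {1,2,3,5}; col 4 has {1,2,3,4,5}; box has {1,3,4,5} → only 6 remains.
(5,2) = 6: row 5 has {1,3,4,5}; col 2 has {1,2,5}; box has {1,2,5} → only 6 remains.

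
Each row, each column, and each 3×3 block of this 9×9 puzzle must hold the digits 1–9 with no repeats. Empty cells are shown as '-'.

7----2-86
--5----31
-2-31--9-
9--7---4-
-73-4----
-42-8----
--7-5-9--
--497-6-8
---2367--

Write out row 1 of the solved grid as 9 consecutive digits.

731592486

r1c5 = 9: row 1 has {2,6,7,8}; col 5 has {1,3,4,5,7,8}; box has {1,2,3} → only 9 remains.
r2c5 = 6 (sole candidate).
r4c5 = 2 (sole candidate).
r8c6 = 1 (sole candidate).
r1c3 = 1: row 1 has {2,6,7,8,9}; col 3 has {2,3,4,5,7}; box has {2,5,7} → only 1 remains.
r1c2 = 3: row 1 has {1,2,6,7,8,9}; col 2 has {2,4,7}; box has {1,2,5,7} → only 3 remains.
r8c2 = 5 (sole candidate).
r8c8 = 2 (sole candidate).
r7c8 = 1 (sole candidate).
r8c1 = 3 (sole candidate).
r9c8 = 5 (sole candidate).
r9c9 = 4 (sole candidate).
r5c8 = 6 (sole candidate).
r6c8 = 7 (sole candidate).
r7c9 = 3 (sole candidate).
r4c9 = 5 (sole candidate).
r6c9 = 9 (sole candidate).
r3c9 = 7 (sole candidate).
r4c6 = 3 (sole candidate).
r5c9 = 2 (sole candidate).
r6c6 = 5 (sole candidate).
r5c4 = 1 (sole candidate).
r5c6 = 9 (sole candidate).
r5c7 = 8 (sole candidate).
r6c4 = 6 (sole candidate).
r4c7 = 1 (sole candidate).
r5c1 = 5 (sole candidate).
r6c1 = 1 (sole candidate).
r6c7 = 3 (sole candidate).
r9c1 = 8 (sole candidate).
r9c3 = 9 (sole candidate).
r2c1 = 4 (sole candidate).
r2c4 = 8 (sole candidate).
r2c6 = 7 (sole candidate).
r2c7 = 2 (sole candidate).
r3c1 = 6 (sole candidate).
r3c3 = 8 (sole candidate).
r3c6 = 4 (sole candidate).
r3c7 = 5 (sole candidate).
r4c3 = 6 (sole candidate).
r7c1 = 2 (sole candidate).
r7c2 = 6 (sole candidate).
r7c4 = 4 (sole candidate).
r7c6 = 8 (sole candidate).
r9c2 = 1 (sole candidate).
r1c4 = 5: row 1 has {1,2,3,6,7,8,9}; col 4 has {1,2,3,4,6,7,8,9}; box has {1,2,3,4,6,7,8,9} → only 5 remains.
r1c7 = 4: row 1 has {1,2,3,5,6,7,8,9}; col 7 has {1,2,3,5,6,7,8,9}; box has {1,2,3,5,6,7,8,9} → only 4 remains.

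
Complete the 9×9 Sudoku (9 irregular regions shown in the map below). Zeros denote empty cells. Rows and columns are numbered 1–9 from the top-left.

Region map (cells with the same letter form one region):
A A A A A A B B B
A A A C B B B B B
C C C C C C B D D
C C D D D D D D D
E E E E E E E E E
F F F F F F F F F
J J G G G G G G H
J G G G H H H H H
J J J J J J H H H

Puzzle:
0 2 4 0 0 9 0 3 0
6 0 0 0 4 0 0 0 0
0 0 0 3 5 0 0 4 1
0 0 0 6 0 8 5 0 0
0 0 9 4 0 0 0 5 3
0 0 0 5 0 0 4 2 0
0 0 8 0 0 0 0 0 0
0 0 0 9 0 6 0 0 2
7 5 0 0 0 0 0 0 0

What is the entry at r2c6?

5

r8c3 = 5 (hidden single in row 8).
r7c9 = 5 (hidden single in row 7).
r1c1 = 5 (hidden single in row 1).
r2c6 = 5: in row 2, 5 can only go here (every other open cell in that row sees a 5).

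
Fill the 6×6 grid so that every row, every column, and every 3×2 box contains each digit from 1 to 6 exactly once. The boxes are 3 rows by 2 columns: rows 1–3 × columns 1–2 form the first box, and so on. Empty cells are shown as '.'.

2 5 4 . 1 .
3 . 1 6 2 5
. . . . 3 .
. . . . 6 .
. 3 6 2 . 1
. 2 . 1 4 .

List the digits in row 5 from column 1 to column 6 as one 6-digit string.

r1c4 = 3 (sole candidate).
r1c6 = 6 (sole candidate).
r2c2 = 4 (sole candidate).
r3c4 = 5 (sole candidate).
r3c6 = 4 (sole candidate).
r4c2 = 1 (sole candidate).
r4c4 = 4 (sole candidate).
r5c5 = 5: row 5 has {1,2,3,6}; col 5 has {1,2,3,4,6}; box has {1,4,6} → only 5 remains.
r6c6 = 3 (sole candidate).
r3c2 = 6 (sole candidate).
r3c3 = 2 (sole candidate).
r4c1 = 5 (sole candidate).
r4c3 = 3 (sole candidate).
r4c6 = 2 (sole candidate).
r5c1 = 4: row 5 has {1,2,3,5,6}; col 1 has {2,3,5}; box has {1,2,3,5} → only 4 remains.

436251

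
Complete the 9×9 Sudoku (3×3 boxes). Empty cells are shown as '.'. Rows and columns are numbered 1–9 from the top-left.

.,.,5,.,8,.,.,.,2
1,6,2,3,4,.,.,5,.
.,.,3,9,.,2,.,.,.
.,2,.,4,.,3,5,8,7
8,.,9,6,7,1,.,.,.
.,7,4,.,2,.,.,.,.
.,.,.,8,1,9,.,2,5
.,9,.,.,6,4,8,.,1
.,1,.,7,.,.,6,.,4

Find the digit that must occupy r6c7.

1

r1c2 = 4: row 1 has {2,5,8}; col 2 has {1,2,6,7,9}; box has {1,2,3,5,6} → only 4 remains.
r1c4 = 1: row 1 has {2,4,5,8}; col 4 has {3,4,6,7,8,9}; box has {2,3,4,8,9} → only 1 remains.
r2c6 = 7: row 2 has {1,2,3,4,5,6}; col 6 has {1,2,3,4,9}; box has {1,2,3,4,8,9} → only 7 remains.
r2c7 = 9: row 2 has {1,2,3,4,5,6,7}; col 7 has {5,6,8}; box has {2,5} → only 9 remains.
r2c9 = 8: row 2 has {1,2,3,4,5,6,7,9}; col 9 has {1,2,4,5,7}; box has {2,5,9} → only 8 remains.
r3c1 = 7: row 3 has {2,3,9}; col 1 has {1,8}; box has {1,2,3,4,5,6} → only 7 remains.
r3c2 = 8: row 3 has {2,3,7,9}; col 2 has {1,2,4,6,7,9}; box has {1,2,3,4,5,6,7} → only 8 remains.
r3c5 = 5: row 3 has {2,3,7,8,9}; col 5 has {1,2,4,6,7,8}; box has {1,2,3,4,7,8,9} → only 5 remains.
r3c9 = 6: row 3 has {2,3,5,7,8,9}; col 9 has {1,2,4,5,7,8}; box has {2,5,8,9} → only 6 remains.
r4c1 = 6: row 4 has {2,3,4,5,7,8}; col 1 has {1,7,8}; box has {2,4,7,8,9} → only 6 remains.
r4c3 = 1: row 4 has {2,3,4,5,6,7,8}; col 3 has {2,3,4,5,9}; box has {2,4,6,7,8,9} → only 1 remains.
r4c5 = 9: row 4 has {1,2,3,4,5,6,7,8}; col 5 has {1,2,4,5,6,7,8}; box has {1,2,3,4,6,7} → only 9 remains.
r5c9 = 3: row 5 has {1,6,7,8,9}; col 9 has {1,2,4,5,6,7,8}; box has {5,7,8} → only 3 remains.
r6c4 = 5: row 6 has {2,4,7}; col 4 has {1,3,4,6,7,8,9}; box has {1,2,3,4,6,7,9} → only 5 remains.
r6c6 = 8: row 6 has {2,4,5,7}; col 6 has {1,2,3,4,7,9}; box has {1,2,3,4,5,6,7,9} → only 8 remains.
r6c7 = 1: row 6 has {2,4,5,7,8}; col 7 has {5,6,8,9}; box has {3,5,7,8} → only 1 remains.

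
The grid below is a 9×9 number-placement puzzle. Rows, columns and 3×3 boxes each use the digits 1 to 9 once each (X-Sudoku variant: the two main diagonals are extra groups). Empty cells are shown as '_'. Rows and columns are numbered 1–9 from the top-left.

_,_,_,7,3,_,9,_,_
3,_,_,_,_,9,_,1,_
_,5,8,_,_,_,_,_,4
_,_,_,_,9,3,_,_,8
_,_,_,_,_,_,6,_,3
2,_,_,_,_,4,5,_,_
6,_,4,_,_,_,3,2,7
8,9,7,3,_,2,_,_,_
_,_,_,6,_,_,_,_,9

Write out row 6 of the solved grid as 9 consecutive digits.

row 1, column 1 = 1 (sole candidate).
row 6, column 4 = 8: row 6 has {2,4,5}; col 4 has {3,6,7}; box has {3,4,9}; anti-diagonal has {1,3,4,9} → only 8 remains.
row 6, column 9 = 1: row 6 has {2,4,5,8}; col 9 has {3,4,7,8,9}; box has {3,5,6,8} → only 1 remains.
row 7, column 2 = 1 (sole candidate).
row 9, column 1 = 5 (sole candidate).
row 1, column 2 = 4 (hidden single in row 1).
row 3, column 8 = 3 (hidden single in row 3).
row 3, column 1 = 9 (hidden single in row 3).
row 3, column 7 = 7 (hidden single in row 3).
row 5, column 5 = 2 (sole candidate).
row 1, column 9 = 6 (sole candidate).
row 4, column 4 = 5 (sole candidate).
row 5, column 4 = 1 (sole candidate).
row 5, column 6 = 7 (sole candidate).
row 6, column 5 = 6: row 6 has {1,2,4,5,8}; col 5 has {2,3,9}; box has {1,2,3,4,5,7,8,9} → only 6 remains.
row 7, column 4 = 9 (sole candidate).
row 8, column 8 = 6 (sole candidate).
row 8, column 9 = 5 (sole candidate).
row 1, column 3 = 2 (sole candidate).
row 2, column 2 = 7 (sole candidate).
row 2, column 3 = 6 (sole candidate).
row 2, column 9 = 2 (sole candidate).
row 3, column 4 = 2 (sole candidate).
row 3, column 5 = 1 (sole candidate).
row 3, column 6 = 6 (sole candidate).
row 4, column 2 = 6 (sole candidate).
row 4, column 3 = 1 (sole candidate).
row 5, column 1 = 4 (sole candidate).
row 5, column 2 = 8 (sole candidate).
row 5, column 8 = 9 (sole candidate).
row 6, column 2 = 3: row 6 has {1,2,4,5,6,8}; col 2 has {1,4,5,6,7,8,9}; box has {1,2,4,6,8} → only 3 remains.
row 6, column 3 = 9: row 6 has {1,2,3,4,5,6,8}; col 3 has {1,2,4,6,7,8}; box has {1,2,3,4,6,8} → only 9 remains.
row 6, column 8 = 7: row 6 has {1,2,3,4,5,6,8,9}; col 8 has {1,2,3,6,9}; box has {1,3,5,6,8,9} → only 7 remains.

239864571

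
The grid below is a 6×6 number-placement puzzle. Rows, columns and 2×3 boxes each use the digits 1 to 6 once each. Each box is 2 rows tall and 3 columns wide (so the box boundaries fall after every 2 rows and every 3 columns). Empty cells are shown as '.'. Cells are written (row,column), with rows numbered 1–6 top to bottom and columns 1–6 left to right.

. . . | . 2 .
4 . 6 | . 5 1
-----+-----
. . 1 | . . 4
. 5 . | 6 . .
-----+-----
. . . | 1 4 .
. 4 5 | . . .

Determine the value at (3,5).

3

(1,3) = 3 (sole candidate).
(1,4) = 4 (sole candidate).
(1,6) = 6 (sole candidate).
(2,2) = 2 (sole candidate).
(2,4) = 3 (sole candidate).
(3,5) = 3: row 3 has {1,4}; col 5 has {2,4,5}; box has {4,6} → only 3 remains.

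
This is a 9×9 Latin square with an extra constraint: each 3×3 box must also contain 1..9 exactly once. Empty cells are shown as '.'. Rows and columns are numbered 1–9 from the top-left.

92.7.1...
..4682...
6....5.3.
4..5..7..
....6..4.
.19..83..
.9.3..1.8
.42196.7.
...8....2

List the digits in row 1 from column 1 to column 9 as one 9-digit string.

r3c5 = 4: row 3 has {3,5,6}; col 5 has {6,8,9}; box has {1,2,5,6,7,8} → only 4 remains.
r8c7 = 5: row 8 has {1,2,4,6,7,9}; col 7 has {1,3,7}; box has {1,2,7,8} → only 5 remains.
r8c9 = 3: row 8 has {1,2,4,5,6,7,9}; col 9 has {2,8}; box has {1,2,5,7,8} → only 3 remains.
r1c5 = 3: row 1 has {1,2,7,9}; col 5 has {4,6,8,9}; box has {1,2,4,5,6,7,8} → only 3 remains.
r2c7 = 9: row 2 has {2,4,6,8}; col 7 has {1,3,5,7}; box has {3} → only 9 remains.
r3c4 = 9: row 3 has {3,4,5,6}; col 4 has {1,3,5,6,7,8}; box has {1,2,3,4,5,6,7,8} → only 9 remains.
r5c4 = 2: row 5 has {4,6}; col 4 has {1,3,5,6,7,8,9}; box has {5,6,8} → only 2 remains.
r5c7 = 8: row 5 has {2,4,6}; col 7 has {1,3,5,7,9}; box has {3,4,7} → only 8 remains.
r6c4 = 4: row 6 has {1,3,8,9}; col 4 has {1,2,3,5,6,7,8,9}; box has {2,5,6,8} → only 4 remains.
r6c5 = 7: row 6 has {1,3,4,8,9}; col 5 has {3,4,6,8,9}; box has {2,4,5,6,8} → only 7 remains.
r7c8 = 6: row 7 has {1,3,8,9}; col 8 has {3,4,7}; box has {1,2,3,5,7,8} → only 6 remains.
r8c1 = 8: row 8 has {1,2,3,4,5,6,7,9}; col 1 has {4,6,9}; box has {2,4,9} → only 8 remains.
r9c5 = 5: row 9 has {2,8}; col 5 has {3,4,6,7,8,9}; box has {1,3,6,8,9} → only 5 remains.
r9c7 = 4: row 9 has {2,5,8}; col 7 has {1,3,5,7,8,9}; box has {1,2,3,5,6,7,8} → only 4 remains.
r9c8 = 9: row 9 has {2,4,5,8}; col 8 has {3,4,6,7}; box has {1,2,3,4,5,6,7,8} → only 9 remains.
r1c7 = 6: row 1 has {1,2,3,7,9}; col 7 has {1,3,4,5,7,8,9}; box has {3,9} → only 6 remains.
r3c7 = 2: row 3 has {3,4,5,6,9}; col 7 has {1,3,4,5,6,7,8,9}; box has {3,6,9} → only 2 remains.
r4c5 = 1: row 4 has {4,5,7}; col 5 has {3,4,5,6,7,8,9}; box has {2,4,5,6,7,8} → only 1 remains.
r4c8 = 2: row 4 has {1,4,5,7}; col 8 has {3,4,6,7,9}; box has {3,4,7,8} → only 2 remains.
r6c8 = 5: row 6 has {1,3,4,7,8,9}; col 8 has {2,3,4,6,7,9}; box has {2,3,4,7,8} → only 5 remains.
r6c9 = 6: row 6 has {1,3,4,5,7,8,9}; col 9 has {2,3,8}; box has {2,3,4,5,7,8} → only 6 remains.
r7c5 = 2: row 7 has {1,3,6,8,9}; col 5 has {1,3,4,5,6,7,8,9}; box has {1,3,5,6,8,9} → only 2 remains.
r9c6 = 7: row 9 has {2,4,5,8,9}; col 6 has {1,2,5,6,8}; box has {1,2,3,5,6,8,9} → only 7 remains.
r1c8 = 8: row 1 has {1,2,3,6,7,9}; col 8 has {2,3,4,5,6,7,9}; box has {2,3,6,9} → only 8 remains.
r2c8 = 1: row 2 has {2,4,6,8,9}; col 8 has {2,3,4,5,6,7,8,9}; box has {2,3,6,8,9} → only 1 remains.
r3c9 = 7: row 3 has {2,3,4,5,6,9}; col 9 has {2,3,6,8}; box has {1,2,3,6,8,9} → only 7 remains.
r4c9 = 9: row 4 has {1,2,4,5,7}; col 9 has {2,3,6,7,8}; box has {2,3,4,5,6,7,8} → only 9 remains.
r5c9 = 1: row 5 has {2,4,6,8}; col 9 has {2,3,6,7,8,9}; box has {2,3,4,5,6,7,8,9} → only 1 remains.
r6c1 = 2: row 6 has {1,3,4,5,6,7,8,9}; col 1 has {4,6,8,9}; box has {1,4,9} → only 2 remains.
r7c6 = 4: row 7 has {1,2,3,6,8,9}; col 6 has {1,2,5,6,7,8}; box has {1,2,3,5,6,7,8,9} → only 4 remains.
r1c3 = 5: row 1 has {1,2,3,6,7,8,9}; col 3 has {2,4,9}; box has {2,4,6,9} → only 5 remains.
r1c9 = 4: row 1 has {1,2,3,5,6,7,8,9}; col 9 has {1,2,3,6,7,8,9}; box has {1,2,3,6,7,8,9} → only 4 remains.

925731684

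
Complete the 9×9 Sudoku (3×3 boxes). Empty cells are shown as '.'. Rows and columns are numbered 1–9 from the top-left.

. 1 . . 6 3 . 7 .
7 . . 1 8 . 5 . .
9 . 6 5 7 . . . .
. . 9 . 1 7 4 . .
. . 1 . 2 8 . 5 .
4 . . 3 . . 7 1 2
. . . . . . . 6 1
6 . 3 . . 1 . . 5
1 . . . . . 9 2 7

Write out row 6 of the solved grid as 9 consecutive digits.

r4c4 = 6: row 4 has {1,4,7,9}; col 4 has {1,3,5}; box has {1,2,3,7,8} → only 6 remains.
r5c1 = 3: row 5 has {1,2,5,8}; col 1 has {1,4,6,7,9}; box has {1,4,9} → only 3 remains.
r5c7 = 6: row 5 has {1,2,3,5,8}; col 7 has {4,5,7,9}; box has {1,2,4,5,7} → only 6 remains.
r5c9 = 9: row 5 has {1,2,3,5,6,8}; col 9 has {1,2,5,7}; box has {1,2,4,5,6,7} → only 9 remains.
r8c7 = 8: row 8 has {1,3,5,6}; col 7 has {4,5,6,7,9}; box has {1,2,5,6,7,9} → only 8 remains.
r8c8 = 4: row 8 has {1,3,5,6,8}; col 8 has {1,2,5,6,7}; box has {1,2,5,6,7,8,9} → only 4 remains.
r1c7 = 2: row 1 has {1,3,6,7}; col 7 has {4,5,6,7,8,9}; box has {5,7} → only 2 remains.
r5c2 = 7: row 5 has {1,2,3,5,6,8,9}; col 2 has {1}; box has {1,3,4,9} → only 7 remains.
r5c4 = 4: row 5 has {1,2,3,5,6,7,8,9}; col 4 has {1,3,5,6}; box has {1,2,3,6,7,8} → only 4 remains.
r7c7 = 3: row 7 has {1,6}; col 7 has {2,4,5,6,7,8,9}; box has {1,2,4,5,6,7,8,9} → only 3 remains.
r8c5 = 9: row 8 has {1,3,4,5,6,8}; col 5 has {1,2,6,7,8}; box has {1} → only 9 remains.
r9c4 = 8: row 9 has {1,2,7,9}; col 4 has {1,3,4,5,6}; box has {1,9} → only 8 remains.
r1c4 = 9: row 1 has {1,2,3,6,7}; col 4 has {1,3,4,5,6,8}; box has {1,3,5,6,7,8} → only 9 remains.
r3c7 = 1: row 3 has {5,6,7,9}; col 7 has {2,3,4,5,6,7,8,9}; box has {2,5,7} → only 1 remains.
r6c5 = 5: row 6 has {1,2,3,4,7}; col 5 has {1,2,6,7,8,9}; box has {1,2,3,4,6,7,8} → only 5 remains.
r6c6 = 9: row 6 has {1,2,3,4,5,7}; col 6 has {1,3,7,8}; box has {1,2,3,4,5,6,7,8} → only 9 remains.
r7c5 = 4: row 7 has {1,3,6}; col 5 has {1,2,5,6,7,8,9}; box has {1,8,9} → only 4 remains.
r8c2 = 2: row 8 has {1,3,4,5,6,8,9}; col 2 has {1,7}; box has {1,3,6} → only 2 remains.
r8c4 = 7: row 8 has {1,2,3,4,5,6,8,9}; col 4 has {1,3,4,5,6,8,9}; box has {1,4,8,9} → only 7 remains.
r9c5 = 3: row 9 has {1,2,7,8,9}; col 5 has {1,2,4,5,6,7,8,9}; box has {1,4,7,8,9} → only 3 remains.
r6c3 = 8: row 6 has {1,2,3,4,5,7,9}; col 3 has {1,3,6,9}; box has {1,3,4,7,9} → only 8 remains.
r7c4 = 2: row 7 has {1,3,4,6}; col 4 has {1,3,4,5,6,7,8,9}; box has {1,3,4,7,8,9} → only 2 remains.
r7c6 = 5: row 7 has {1,2,3,4,6}; col 6 has {1,3,7,8,9}; box has {1,2,3,4,7,8,9} → only 5 remains.
r9c6 = 6: row 9 has {1,2,3,7,8,9}; col 6 has {1,3,5,7,8,9}; box has {1,2,3,4,5,7,8,9} → only 6 remains.
r4c2 = 5: row 4 has {1,4,6,7,9}; col 2 has {1,2,7}; box has {1,3,4,7,8,9} → only 5 remains.
r6c2 = 6: row 6 has {1,2,3,4,5,7,8,9}; col 2 has {1,2,5,7}; box has {1,3,4,5,7,8,9} → only 6 remains.

468359712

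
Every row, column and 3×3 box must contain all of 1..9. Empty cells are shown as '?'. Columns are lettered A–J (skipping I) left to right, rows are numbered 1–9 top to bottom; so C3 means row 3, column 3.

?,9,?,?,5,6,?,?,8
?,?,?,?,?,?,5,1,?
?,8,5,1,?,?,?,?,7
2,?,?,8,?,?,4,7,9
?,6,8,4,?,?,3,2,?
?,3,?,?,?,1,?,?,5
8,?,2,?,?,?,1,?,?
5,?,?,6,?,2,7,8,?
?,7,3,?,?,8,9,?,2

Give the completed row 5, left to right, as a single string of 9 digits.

G1 = 2 (sole candidate).
G3 = 6 (sole candidate).
C4 = 1 (sole candidate).
J5 = 1: row 5 has {2,3,4,6,8}; col 9 has {2,5,7,8,9}; box has {2,3,4,5,7,9} → only 1 remains.
G6 = 8 (sole candidate).
H6 = 6 (sole candidate).
B7 = 4 (sole candidate).
B8 = 1 (sole candidate).
C8 = 9 (sole candidate).
A9 = 6 (sole candidate).
D9 = 5 (sole candidate).
H9 = 4 (sole candidate).
H1 = 3 (sole candidate).
B2 = 2 (sole candidate).
J2 = 4 (sole candidate).
H3 = 9 (sole candidate).
B4 = 5 (sole candidate).
F4 = 3 (sole candidate).
H7 = 5 (sole candidate).
J8 = 3 (sole candidate).
E9 = 1 (sole candidate).
D1 = 7 (sole candidate).
F2 = 9 (sole candidate).
F3 = 4 (sole candidate).
E4 = 6 (sole candidate).
F7 = 7 (sole candidate).
J7 = 6 (sole candidate).
E8 = 4 (sole candidate).
C1 = 4 (sole candidate).
D2 = 3 (sole candidate).
E2 = 8 (sole candidate).
A3 = 3 (sole candidate).
E3 = 2 (sole candidate).
F5 = 5: row 5 has {1,2,3,4,6,8}; col 6 has {1,2,3,4,6,7,8,9}; box has {1,3,4,6,8} → only 5 remains.
C6 = 7 (sole candidate).
E6 = 9 (sole candidate).
D7 = 9 (sole candidate).
E7 = 3 (sole candidate).
A1 = 1 (sole candidate).
A2 = 7 (sole candidate).
C2 = 6 (sole candidate).
A5 = 9: row 5 has {1,2,3,4,5,6,8}; col 1 has {1,2,3,5,6,7,8}; box has {1,2,3,5,6,7,8} → only 9 remains.
E5 = 7: row 5 has {1,2,3,4,5,6,8,9}; col 5 has {1,2,3,4,5,6,8,9}; box has {1,3,4,5,6,8,9} → only 7 remains.

968475321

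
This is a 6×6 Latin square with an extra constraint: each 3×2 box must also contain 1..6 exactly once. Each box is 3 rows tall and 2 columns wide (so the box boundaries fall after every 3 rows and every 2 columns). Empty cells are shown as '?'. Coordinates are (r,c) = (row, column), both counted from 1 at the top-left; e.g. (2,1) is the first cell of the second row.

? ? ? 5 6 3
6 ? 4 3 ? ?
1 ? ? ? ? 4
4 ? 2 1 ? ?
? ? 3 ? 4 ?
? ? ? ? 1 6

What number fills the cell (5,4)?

(1,1) = 2 (sole candidate).
(1,2) = 4 (sole candidate).
(1,3) = 1 (sole candidate).
(2,2) = 5 (sole candidate).
(2,5) = 2 (sole candidate).
(2,6) = 1 (sole candidate).
(3,2) = 3 (sole candidate).
(3,3) = 6 (sole candidate).
(3,4) = 2 (sole candidate).
(3,5) = 5 (sole candidate).
(4,2) = 6 (sole candidate).
(4,5) = 3 (sole candidate).
(4,6) = 5 (sole candidate).
(5,1) = 5 (sole candidate).
(5,4) = 6: row 5 has {3,4,5}; col 4 has {1,2,3,5}; box has {1,2,3} → only 6 remains.

6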